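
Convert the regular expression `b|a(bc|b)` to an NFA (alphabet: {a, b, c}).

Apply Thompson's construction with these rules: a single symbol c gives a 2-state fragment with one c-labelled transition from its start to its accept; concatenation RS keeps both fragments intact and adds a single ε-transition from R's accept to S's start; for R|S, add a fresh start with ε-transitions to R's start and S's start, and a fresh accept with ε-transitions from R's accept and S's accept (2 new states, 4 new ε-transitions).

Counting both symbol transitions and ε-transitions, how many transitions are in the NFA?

Building bottom-up:
Each of the 5 symbol leaves contributes 1 transition (1 symbol, 0 ε).
  bc : 3 transitions (2 symbol, 1 ε)
  bc|b : 8 transitions (3 symbol, 5 ε)
  a(bc|b) : 10 transitions (4 symbol, 6 ε)
  b|a(bc|b) : 15 transitions (5 symbol, 10 ε)

15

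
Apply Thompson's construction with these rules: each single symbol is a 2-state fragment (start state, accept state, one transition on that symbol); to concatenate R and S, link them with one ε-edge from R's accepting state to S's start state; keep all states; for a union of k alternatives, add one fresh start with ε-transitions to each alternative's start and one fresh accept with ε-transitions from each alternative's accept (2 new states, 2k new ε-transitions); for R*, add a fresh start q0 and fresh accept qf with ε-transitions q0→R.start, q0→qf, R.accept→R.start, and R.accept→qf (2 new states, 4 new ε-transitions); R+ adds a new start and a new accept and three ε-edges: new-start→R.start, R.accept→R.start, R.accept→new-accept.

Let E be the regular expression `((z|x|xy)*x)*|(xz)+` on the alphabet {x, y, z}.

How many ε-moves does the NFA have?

Per subexpression:
Each of the 7 symbol leaves contributes 0 ε-transitions.
  xy — 1 ε-transition
  z|x|xy — 7 ε-transitions
  (z|x|xy)* — 11 ε-transitions
  (z|x|xy)*x — 12 ε-transitions
  ((z|x|xy)*x)* — 16 ε-transitions
  xz — 1 ε-transition
  (xz)+ — 4 ε-transitions
  ((z|x|xy)*x)*|(xz)+ — 24 ε-transitions

24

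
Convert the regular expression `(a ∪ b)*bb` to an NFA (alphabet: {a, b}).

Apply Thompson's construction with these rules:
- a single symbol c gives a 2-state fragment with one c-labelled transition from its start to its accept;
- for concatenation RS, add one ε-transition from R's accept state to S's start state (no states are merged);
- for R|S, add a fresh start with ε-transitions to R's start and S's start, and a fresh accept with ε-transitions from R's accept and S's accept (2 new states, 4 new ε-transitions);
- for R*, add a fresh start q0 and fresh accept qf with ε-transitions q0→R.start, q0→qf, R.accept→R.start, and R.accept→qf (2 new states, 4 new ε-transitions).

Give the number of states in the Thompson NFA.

Per subexpression:
Each of the 4 symbol leaves contributes a 2-state fragment.
  a ∪ b : 6 states
  (a ∪ b)* : 8 states
  (a ∪ b)*bb : 12 states

12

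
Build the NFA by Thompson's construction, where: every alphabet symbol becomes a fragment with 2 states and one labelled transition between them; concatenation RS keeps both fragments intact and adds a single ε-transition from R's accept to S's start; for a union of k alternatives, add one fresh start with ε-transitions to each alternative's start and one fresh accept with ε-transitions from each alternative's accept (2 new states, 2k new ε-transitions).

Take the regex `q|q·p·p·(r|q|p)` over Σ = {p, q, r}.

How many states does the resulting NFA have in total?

Per subexpression:
Each of the 7 symbol leaves contributes a 2-state fragment.
  r|q|p = 8 states
  q·p·p·(r|q|p) = 14 states
  q|q·p·p·(r|q|p) = 18 states

18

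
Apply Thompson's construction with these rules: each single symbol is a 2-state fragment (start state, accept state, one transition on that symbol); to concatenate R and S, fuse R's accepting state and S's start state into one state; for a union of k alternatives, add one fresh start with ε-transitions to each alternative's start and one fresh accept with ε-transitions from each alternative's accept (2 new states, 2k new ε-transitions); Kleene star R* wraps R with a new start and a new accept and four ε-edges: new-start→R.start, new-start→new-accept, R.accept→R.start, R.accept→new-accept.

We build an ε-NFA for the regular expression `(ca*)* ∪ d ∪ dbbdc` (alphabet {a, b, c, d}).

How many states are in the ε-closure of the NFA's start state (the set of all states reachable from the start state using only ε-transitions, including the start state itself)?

Work bottom-up. For each fragment F, track |ε-closure(F.start)| and whether F's accept lies in that closure (i.e. whether F accepts ε). A single-symbol fragment has closure size 1 and does not accept ε.
  a* → |closure| = 1 (new start) + 1 (body) + 1 (new accept) = 3
  ca* → same as the first factor's closure: |closure| = 1
  (ca*)* → the star's fresh start ε-reaches both the body's start and the fresh accept: |closure| = 2 + 1 = 3
  dbbdc → same as the first factor's closure: |closure| = 1
  (ca*)* ∪ d ∪ dbbdc → |closure| = 1 (new start) + (3 + 1 + 1) + 1 (new accept, since some branch ε-reaches its own accept) = 7

7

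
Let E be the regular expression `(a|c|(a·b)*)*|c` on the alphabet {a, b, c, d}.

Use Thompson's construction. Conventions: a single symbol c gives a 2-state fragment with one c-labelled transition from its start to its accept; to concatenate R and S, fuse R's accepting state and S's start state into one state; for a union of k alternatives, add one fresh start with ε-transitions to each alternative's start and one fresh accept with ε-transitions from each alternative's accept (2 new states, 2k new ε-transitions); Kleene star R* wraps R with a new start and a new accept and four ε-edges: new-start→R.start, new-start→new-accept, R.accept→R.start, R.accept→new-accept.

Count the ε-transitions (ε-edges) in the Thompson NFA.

18

Bottom-up over the parse tree:
Each of the 5 symbol leaves contributes 0 ε-transitions.
  a·b = 0 ε-transitions
  (a·b)* = 4 ε-transitions
  a|c|(a·b)* = 10 ε-transitions
  (a|c|(a·b)*)* = 14 ε-transitions
  (a|c|(a·b)*)*|c = 18 ε-transitions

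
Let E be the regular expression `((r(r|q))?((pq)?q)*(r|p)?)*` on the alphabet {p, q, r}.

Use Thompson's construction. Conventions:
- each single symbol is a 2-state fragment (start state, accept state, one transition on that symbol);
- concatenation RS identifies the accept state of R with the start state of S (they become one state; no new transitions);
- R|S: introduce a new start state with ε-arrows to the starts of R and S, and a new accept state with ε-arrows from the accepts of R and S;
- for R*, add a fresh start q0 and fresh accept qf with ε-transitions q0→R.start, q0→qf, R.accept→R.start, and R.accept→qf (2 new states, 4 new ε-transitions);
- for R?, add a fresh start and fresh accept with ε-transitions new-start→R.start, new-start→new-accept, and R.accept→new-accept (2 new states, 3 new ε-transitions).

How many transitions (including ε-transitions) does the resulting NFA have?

Recursing over subexpressions:
Each of the 8 symbol leaves contributes 1 transition (1 symbol, 0 ε).
  r|q = 6 transitions (2 symbol, 4 ε)
  r(r|q) = 7 transitions (3 symbol, 4 ε)
  (r(r|q))? = 10 transitions (3 symbol, 7 ε)
  pq = 2 transitions (2 symbol, 0 ε)
  (pq)? = 5 transitions (2 symbol, 3 ε)
  (pq)?q = 6 transitions (3 symbol, 3 ε)
  ((pq)?q)* = 10 transitions (3 symbol, 7 ε)
  r|p = 6 transitions (2 symbol, 4 ε)
  (r|p)? = 9 transitions (2 symbol, 7 ε)
  (r(r|q))?((pq)?q)*(r|p)? = 29 transitions (8 symbol, 21 ε)
  ((r(r|q))?((pq)?q)*(r|p)?)* = 33 transitions (8 symbol, 25 ε)

33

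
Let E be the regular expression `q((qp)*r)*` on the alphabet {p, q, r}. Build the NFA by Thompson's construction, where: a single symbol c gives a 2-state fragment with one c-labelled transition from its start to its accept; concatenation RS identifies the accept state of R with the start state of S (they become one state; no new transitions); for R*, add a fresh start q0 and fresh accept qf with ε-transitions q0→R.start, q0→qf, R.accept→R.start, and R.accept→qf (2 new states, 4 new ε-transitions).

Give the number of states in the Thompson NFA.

9

Per subexpression:
Each of the 4 symbol leaves contributes a 2-state fragment.
  qp = 3 states
  (qp)* = 5 states
  (qp)*r = 6 states
  ((qp)*r)* = 8 states
  q((qp)*r)* = 9 states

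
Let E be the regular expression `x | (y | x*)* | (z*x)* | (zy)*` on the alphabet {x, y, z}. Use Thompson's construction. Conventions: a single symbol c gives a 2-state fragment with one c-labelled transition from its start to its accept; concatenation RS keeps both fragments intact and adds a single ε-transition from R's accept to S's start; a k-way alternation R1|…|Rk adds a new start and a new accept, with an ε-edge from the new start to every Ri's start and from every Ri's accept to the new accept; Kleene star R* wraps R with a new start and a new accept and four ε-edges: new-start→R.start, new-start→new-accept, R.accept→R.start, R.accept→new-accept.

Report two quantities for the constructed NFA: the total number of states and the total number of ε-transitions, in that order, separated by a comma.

28, 34

Bottom-up over the parse tree:
Each of the 7 symbol leaves contributes 2 states and 0 ε-transitions.
  x* = 4 states, 4 ε-transitions
  y | x* = 8 states, 8 ε-transitions
  (y | x*)* = 10 states, 12 ε-transitions
  z* = 4 states, 4 ε-transitions
  z*x = 6 states, 5 ε-transitions
  (z*x)* = 8 states, 9 ε-transitions
  zy = 4 states, 1 ε-transition
  (zy)* = 6 states, 5 ε-transitions
  x | (y | x*)* | (z*x)* | (zy)* = 28 states, 34 ε-transitions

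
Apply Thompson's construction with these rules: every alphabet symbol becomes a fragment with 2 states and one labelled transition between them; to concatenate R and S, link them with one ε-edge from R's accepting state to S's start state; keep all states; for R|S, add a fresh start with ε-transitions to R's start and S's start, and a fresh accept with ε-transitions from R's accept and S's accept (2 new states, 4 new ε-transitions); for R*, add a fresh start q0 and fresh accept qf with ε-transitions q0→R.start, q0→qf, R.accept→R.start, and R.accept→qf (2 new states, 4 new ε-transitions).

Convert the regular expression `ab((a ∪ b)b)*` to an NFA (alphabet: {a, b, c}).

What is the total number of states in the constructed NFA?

14

Recursing over subexpressions:
Each of the 5 symbol leaves contributes a 2-state fragment.
  a ∪ b = 6 states
  (a ∪ b)b = 8 states
  ((a ∪ b)b)* = 10 states
  ab((a ∪ b)b)* = 14 states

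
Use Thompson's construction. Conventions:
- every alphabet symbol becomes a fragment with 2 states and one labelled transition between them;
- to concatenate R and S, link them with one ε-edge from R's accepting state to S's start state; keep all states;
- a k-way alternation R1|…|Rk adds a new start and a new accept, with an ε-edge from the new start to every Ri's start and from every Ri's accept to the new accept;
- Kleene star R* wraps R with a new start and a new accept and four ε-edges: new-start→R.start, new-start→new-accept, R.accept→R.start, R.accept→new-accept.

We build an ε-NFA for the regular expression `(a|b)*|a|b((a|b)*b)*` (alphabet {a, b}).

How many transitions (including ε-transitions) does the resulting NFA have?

35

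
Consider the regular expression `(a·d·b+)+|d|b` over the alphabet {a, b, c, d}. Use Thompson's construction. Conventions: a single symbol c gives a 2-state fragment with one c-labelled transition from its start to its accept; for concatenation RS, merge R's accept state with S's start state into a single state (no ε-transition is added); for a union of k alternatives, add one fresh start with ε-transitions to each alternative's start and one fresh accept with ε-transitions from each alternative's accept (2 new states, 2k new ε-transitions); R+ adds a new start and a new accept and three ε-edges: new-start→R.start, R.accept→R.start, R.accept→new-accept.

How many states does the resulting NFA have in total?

14

Recursing over subexpressions:
Each of the 5 symbol leaves contributes a 2-state fragment.
  b+ → 4 states
  a·d·b+ → 6 states
  (a·d·b+)+ → 8 states
  (a·d·b+)+|d|b → 14 states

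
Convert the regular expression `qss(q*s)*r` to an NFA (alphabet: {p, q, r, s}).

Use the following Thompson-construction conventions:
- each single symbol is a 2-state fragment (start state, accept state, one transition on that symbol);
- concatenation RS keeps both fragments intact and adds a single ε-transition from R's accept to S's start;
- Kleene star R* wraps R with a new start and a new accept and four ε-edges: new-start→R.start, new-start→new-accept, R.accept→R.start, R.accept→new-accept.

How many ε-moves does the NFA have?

13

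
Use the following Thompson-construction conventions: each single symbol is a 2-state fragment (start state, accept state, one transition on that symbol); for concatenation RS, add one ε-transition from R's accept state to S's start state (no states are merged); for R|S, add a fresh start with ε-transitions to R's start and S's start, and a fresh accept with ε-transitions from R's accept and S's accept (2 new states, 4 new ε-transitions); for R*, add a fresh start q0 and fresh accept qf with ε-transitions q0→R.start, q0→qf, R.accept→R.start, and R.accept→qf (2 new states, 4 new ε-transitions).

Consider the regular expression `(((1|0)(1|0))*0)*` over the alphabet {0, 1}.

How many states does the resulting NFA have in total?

By structural recursion:
Each of the 5 symbol leaves contributes a 2-state fragment.
  1|0 : 6 states
  1|0 : 6 states
  (1|0)(1|0) : 12 states
  ((1|0)(1|0))* : 14 states
  ((1|0)(1|0))*0 : 16 states
  (((1|0)(1|0))*0)* : 18 states

18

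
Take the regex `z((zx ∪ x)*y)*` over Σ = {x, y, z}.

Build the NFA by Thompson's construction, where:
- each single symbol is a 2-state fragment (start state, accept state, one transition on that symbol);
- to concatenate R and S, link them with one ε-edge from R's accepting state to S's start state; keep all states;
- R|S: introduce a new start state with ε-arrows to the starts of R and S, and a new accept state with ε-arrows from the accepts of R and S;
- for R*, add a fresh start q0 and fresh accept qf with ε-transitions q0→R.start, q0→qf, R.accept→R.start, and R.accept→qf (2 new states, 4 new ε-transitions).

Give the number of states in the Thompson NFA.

16

Recursing over subexpressions:
Each of the 5 symbol leaves contributes a 2-state fragment.
  zx — 4 states
  zx ∪ x — 8 states
  (zx ∪ x)* — 10 states
  (zx ∪ x)*y — 12 states
  ((zx ∪ x)*y)* — 14 states
  z((zx ∪ x)*y)* — 16 states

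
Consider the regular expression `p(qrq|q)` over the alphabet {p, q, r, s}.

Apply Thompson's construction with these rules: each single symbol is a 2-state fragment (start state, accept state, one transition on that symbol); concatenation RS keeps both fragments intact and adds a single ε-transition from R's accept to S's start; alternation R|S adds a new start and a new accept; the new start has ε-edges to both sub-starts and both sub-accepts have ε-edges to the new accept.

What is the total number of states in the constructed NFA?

Bottom-up over the parse tree:
Each of the 5 symbol leaves contributes a 2-state fragment.
  qrq : 6 states
  qrq|q : 10 states
  p(qrq|q) : 12 states

12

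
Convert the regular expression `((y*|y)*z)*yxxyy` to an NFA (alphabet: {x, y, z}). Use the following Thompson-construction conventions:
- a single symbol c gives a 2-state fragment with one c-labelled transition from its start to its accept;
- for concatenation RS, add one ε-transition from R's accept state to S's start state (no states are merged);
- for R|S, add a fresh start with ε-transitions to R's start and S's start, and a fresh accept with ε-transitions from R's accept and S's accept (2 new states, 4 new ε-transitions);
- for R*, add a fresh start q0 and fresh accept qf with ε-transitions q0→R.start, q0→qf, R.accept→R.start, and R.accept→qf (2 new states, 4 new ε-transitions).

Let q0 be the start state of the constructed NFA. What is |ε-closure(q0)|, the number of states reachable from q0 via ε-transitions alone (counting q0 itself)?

12

Compute the ε-closure size of each fragment's start state recursively; a symbol fragment's start has no outgoing ε-edge, so its closure is just itself (size 1).
  y* : new start has ε-edges to the inner start and to the new accept, so |closure| = 2 + 1 = 3
  y*|y : new start ε-reaches every alternative's start; at least one alternative accepts ε, so the union's new accept is reached too: |closure| = 1 + 3 + 1 + 1 = 6
  (y*|y)* : |closure| = 1 (new start) + 6 (body) + 1 (new accept) = 8
  (y*|y)*z : the left operand accepts ε, so the closure extends into the next operand (via the concat ε-link); |closure| = 8 + 1 = 9
  ((y*|y)*z)* : the star's fresh start ε-reaches both the body's start and the fresh accept: |closure| = 2 + 9 = 11
  ((y*|y)*z)*yxxyy : the left operand accepts ε, so the closure extends into the next operand (via the concat ε-link); |closure| = 11 + 1 = 12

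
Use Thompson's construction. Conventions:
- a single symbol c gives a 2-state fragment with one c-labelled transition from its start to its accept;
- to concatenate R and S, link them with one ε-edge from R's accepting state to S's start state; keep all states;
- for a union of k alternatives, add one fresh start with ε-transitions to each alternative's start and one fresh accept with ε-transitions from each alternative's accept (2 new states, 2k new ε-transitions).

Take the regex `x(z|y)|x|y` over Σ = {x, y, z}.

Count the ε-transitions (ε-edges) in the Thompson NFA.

11

Per subexpression:
Each of the 5 symbol leaves contributes 0 ε-transitions.
  z|y = 4 ε-transitions
  x(z|y) = 5 ε-transitions
  x(z|y)|x|y = 11 ε-transitions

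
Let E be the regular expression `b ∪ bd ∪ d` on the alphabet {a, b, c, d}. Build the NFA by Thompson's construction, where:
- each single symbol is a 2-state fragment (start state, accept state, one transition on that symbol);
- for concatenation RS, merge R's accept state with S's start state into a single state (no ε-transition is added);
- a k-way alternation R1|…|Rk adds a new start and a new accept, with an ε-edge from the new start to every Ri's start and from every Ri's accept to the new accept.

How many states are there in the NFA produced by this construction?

9

By structural recursion:
Each of the 4 symbol leaves contributes a 2-state fragment.
  bd — 3 states
  b ∪ bd ∪ d — 9 states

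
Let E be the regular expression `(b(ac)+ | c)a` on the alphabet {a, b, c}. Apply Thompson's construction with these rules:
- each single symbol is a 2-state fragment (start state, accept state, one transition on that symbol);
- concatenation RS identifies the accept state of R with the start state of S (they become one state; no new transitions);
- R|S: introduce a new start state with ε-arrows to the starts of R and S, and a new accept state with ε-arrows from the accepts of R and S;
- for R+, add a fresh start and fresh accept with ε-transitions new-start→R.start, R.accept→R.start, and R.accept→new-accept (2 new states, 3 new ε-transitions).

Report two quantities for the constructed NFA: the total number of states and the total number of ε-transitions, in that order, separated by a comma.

11, 7

Recursing over subexpressions:
Each of the 5 symbol leaves contributes 2 states and 0 ε-transitions.
  ac — 3 states, 0 ε-transitions
  (ac)+ — 5 states, 3 ε-transitions
  b(ac)+ — 6 states, 3 ε-transitions
  b(ac)+ | c — 10 states, 7 ε-transitions
  (b(ac)+ | c)a — 11 states, 7 ε-transitions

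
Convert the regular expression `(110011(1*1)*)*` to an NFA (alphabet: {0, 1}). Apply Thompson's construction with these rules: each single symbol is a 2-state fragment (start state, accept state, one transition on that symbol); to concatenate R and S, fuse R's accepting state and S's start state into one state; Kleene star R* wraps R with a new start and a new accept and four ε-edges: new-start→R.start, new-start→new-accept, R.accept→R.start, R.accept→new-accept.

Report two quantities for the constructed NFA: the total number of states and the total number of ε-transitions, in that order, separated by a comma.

15, 12

Bottom-up over the parse tree:
Each of the 8 symbol leaves contributes 2 states and 0 ε-transitions.
  1* → 4 states, 4 ε-transitions
  1*1 → 5 states, 4 ε-transitions
  (1*1)* → 7 states, 8 ε-transitions
  110011(1*1)* → 13 states, 8 ε-transitions
  (110011(1*1)*)* → 15 states, 12 ε-transitions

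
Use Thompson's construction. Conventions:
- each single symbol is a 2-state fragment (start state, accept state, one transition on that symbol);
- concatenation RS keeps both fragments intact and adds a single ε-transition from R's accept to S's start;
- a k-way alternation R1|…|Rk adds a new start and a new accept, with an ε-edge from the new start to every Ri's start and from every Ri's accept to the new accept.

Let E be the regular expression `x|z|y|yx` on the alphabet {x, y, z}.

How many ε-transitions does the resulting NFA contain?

9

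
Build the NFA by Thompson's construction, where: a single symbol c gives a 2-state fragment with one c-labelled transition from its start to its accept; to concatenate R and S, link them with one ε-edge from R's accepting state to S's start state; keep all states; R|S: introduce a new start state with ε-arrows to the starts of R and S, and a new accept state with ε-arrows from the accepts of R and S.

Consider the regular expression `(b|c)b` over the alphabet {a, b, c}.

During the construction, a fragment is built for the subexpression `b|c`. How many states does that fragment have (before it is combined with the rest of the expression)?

Fragment for `b|c`:
Each of the 2 symbol leaves contributes a 2-state fragment.
  b|c : 6 states

6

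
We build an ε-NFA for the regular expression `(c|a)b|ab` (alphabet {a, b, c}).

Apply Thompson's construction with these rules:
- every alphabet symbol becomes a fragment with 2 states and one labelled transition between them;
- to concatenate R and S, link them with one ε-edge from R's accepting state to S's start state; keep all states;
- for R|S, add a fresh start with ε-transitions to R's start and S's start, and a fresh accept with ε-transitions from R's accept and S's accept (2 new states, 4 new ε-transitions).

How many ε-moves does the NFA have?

10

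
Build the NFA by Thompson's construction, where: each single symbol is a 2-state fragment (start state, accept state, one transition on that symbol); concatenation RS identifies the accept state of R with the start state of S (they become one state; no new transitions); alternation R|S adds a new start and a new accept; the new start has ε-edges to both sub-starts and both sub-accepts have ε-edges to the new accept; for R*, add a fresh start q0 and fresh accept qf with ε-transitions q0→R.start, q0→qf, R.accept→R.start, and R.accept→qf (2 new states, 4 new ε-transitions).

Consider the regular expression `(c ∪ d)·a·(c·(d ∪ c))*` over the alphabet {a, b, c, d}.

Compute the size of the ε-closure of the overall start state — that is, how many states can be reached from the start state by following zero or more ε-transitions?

3

Compute the ε-closure size of each fragment's start state recursively; a symbol fragment's start has no outgoing ε-edge, so its closure is just itself (size 1).
  c ∪ d — |ε-closure| = 1 + 1 + 1 = 3 (the new accept is not ε-reachable since no branch accepts ε)
  d ∪ c — new start ε-reaches every alternative's start; none of them accept ε, so the new accept is not reached: |ε-closure| = 1 + 1 + 1 = 3
  c·(d ∪ c) — same as the first factor's closure: |ε-closure| = 1
  (c·(d ∪ c))* — the star's fresh start ε-reaches both the body's start and the fresh accept: |ε-closure| = 2 + 1 = 3
  (c ∪ d)·a·(c·(d ∪ c))* — |ε-closure| equals the left operand's closure size = 3 (its accept is not ε-reachable, so the closure stops there)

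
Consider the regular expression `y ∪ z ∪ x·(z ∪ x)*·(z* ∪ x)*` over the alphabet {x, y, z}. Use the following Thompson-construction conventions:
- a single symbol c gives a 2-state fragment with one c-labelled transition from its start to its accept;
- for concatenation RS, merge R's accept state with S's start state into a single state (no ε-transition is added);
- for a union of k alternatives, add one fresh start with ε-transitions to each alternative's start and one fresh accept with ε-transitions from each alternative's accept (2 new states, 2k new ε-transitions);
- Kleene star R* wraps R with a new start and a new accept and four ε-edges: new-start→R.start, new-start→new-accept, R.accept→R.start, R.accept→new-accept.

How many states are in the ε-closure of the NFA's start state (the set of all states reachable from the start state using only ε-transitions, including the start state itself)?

Let C(F) = |ε-closure(F.start)| within fragment F, and note whether F accepts ε. Symbol fragments have C = 1 and do not accept ε. Then:
  z ∪ x : new start ε-reaches every alternative's start; none of them accept ε, so the new accept is not reached: C = 1 + 1 + 1 = 3
  (z ∪ x)* : C = 1 (new start) + 3 (body) + 1 (new accept) = 5
  z* : the star's fresh start ε-reaches both the body's start and the fresh accept: C = 2 + 1 = 3
  z* ∪ x : new start ε-reaches every alternative's start; at least one alternative accepts ε, so the union's new accept is reached too: C = 1 + 3 + 1 + 1 = 6
  (z* ∪ x)* : the star's fresh start ε-reaches both the body's start and the fresh accept: C = 2 + 6 = 8
  x·(z ∪ x)*·(z* ∪ x)* : same as the first factor's closure: C = 1
  y ∪ z ∪ x·(z ∪ x)*·(z* ∪ x)* : new start ε-reaches every alternative's start; none of them accept ε, so the new accept is not reached: C = 1 + 1 + 1 + 1 = 4

4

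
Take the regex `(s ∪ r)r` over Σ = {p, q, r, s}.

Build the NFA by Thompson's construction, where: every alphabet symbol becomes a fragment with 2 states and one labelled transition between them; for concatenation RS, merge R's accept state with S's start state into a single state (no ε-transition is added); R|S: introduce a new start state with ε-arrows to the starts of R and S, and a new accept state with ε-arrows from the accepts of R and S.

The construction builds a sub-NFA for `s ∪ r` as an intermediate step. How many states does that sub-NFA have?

6

Fragment for `s ∪ r`:
Each of the 2 symbol leaves contributes a 2-state fragment.
  s ∪ r — 6 states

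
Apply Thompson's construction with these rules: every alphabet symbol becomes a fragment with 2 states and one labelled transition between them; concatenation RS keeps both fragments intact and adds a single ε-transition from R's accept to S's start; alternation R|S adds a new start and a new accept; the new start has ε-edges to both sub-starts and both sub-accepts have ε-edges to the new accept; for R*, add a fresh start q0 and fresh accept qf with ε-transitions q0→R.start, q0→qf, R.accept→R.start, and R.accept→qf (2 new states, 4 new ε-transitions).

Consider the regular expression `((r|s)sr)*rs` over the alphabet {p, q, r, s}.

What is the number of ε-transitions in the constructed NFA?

Bottom-up over the parse tree:
Each of the 6 symbol leaves contributes 0 ε-transitions.
  r|s — 4 ε-transitions
  (r|s)sr — 6 ε-transitions
  ((r|s)sr)* — 10 ε-transitions
  ((r|s)sr)*rs — 12 ε-transitions

12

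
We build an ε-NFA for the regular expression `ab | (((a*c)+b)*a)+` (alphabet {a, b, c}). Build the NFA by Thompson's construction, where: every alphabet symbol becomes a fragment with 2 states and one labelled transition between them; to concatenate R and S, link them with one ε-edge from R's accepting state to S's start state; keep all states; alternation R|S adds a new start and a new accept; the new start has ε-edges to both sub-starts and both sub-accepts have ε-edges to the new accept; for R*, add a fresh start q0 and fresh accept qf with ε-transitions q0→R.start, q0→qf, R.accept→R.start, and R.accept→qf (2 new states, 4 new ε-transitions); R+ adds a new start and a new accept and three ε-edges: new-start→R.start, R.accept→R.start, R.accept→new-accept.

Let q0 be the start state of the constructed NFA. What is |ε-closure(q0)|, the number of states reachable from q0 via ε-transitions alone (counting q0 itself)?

11

Let C(F) = |ε-closure(F.start)| within fragment F, and note whether F accepts ε. Symbol fragments have C = 1 and do not accept ε. Then:
  ab : same as the first factor's closure: |ε-closure| = 1
  a* : the star's fresh start ε-reaches both the body's start and the fresh accept: |ε-closure| = 2 + 1 = 3
  a*c : |ε-closure| = 3 + 1 = 4 (closure spills across the concat boundary because the left factor accepts ε)
  (a*c)+ : |ε-closure| = 1 + 4 = 5 (the body doesn't accept ε, so the new accept is not reached)
  (a*c)+b : same as the first factor's closure: |ε-closure| = 5
  ((a*c)+b)* : |ε-closure| = 1 (new start) + 5 (body) + 1 (new accept) = 7
  ((a*c)+b)*a : |ε-closure| = 7 + 1 = 8 (closure spills across the concat boundary because the left factor accepts ε)
  (((a*c)+b)*a)+ : new start ε-reaches only the body's start; the new accept needs a symbol first: |ε-closure| = 1 + 8 = 9
  ab | (((a*c)+b)*a)+ : |ε-closure| = 1 + 1 + 9 = 11 (the new accept is not ε-reachable since no branch accepts ε)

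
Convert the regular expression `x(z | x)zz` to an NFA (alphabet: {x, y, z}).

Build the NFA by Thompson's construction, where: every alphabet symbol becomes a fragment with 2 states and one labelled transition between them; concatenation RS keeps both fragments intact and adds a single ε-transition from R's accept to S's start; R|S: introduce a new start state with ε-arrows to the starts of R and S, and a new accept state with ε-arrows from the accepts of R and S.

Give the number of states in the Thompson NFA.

12

By structural recursion:
Each of the 5 symbol leaves contributes a 2-state fragment.
  z | x — 6 states
  x(z | x)zz — 12 states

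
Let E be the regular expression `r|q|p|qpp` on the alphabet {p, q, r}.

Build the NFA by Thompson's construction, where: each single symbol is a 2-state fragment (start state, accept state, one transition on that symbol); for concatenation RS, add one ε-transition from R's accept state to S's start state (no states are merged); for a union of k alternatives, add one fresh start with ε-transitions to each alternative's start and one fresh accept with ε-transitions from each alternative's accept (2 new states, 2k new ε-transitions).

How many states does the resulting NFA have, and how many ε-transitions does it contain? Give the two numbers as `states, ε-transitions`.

14, 10

By structural recursion:
Each of the 6 symbol leaves contributes 2 states and 0 ε-transitions.
  qpp — 6 states, 2 ε-transitions
  r|q|p|qpp — 14 states, 10 ε-transitions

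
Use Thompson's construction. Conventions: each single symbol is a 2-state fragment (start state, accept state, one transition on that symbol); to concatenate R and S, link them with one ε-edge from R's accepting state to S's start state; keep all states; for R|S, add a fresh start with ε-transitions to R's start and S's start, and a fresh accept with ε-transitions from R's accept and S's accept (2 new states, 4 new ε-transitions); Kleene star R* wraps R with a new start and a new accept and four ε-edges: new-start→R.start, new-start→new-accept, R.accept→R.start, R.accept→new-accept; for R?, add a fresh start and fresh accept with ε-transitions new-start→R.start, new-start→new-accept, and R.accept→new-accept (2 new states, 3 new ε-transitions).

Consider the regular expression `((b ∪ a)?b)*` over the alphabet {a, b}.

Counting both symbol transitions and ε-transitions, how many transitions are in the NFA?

15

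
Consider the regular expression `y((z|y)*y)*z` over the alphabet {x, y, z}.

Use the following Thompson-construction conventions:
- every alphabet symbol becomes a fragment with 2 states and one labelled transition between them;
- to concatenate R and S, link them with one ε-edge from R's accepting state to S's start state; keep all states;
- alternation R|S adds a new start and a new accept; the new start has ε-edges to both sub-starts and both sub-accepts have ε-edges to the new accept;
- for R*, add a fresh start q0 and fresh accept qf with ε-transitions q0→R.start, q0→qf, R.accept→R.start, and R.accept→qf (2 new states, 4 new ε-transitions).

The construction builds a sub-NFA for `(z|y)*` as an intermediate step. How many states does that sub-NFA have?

8

Fragment for `(z|y)*`:
Each of the 2 symbol leaves contributes a 2-state fragment.
  z|y — 6 states
  (z|y)* — 8 states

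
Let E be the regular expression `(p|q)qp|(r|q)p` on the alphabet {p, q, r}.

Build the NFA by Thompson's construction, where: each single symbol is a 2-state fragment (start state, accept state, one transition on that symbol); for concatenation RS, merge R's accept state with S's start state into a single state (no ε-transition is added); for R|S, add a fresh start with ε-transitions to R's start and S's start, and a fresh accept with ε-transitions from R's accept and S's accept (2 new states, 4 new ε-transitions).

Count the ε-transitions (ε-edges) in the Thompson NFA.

12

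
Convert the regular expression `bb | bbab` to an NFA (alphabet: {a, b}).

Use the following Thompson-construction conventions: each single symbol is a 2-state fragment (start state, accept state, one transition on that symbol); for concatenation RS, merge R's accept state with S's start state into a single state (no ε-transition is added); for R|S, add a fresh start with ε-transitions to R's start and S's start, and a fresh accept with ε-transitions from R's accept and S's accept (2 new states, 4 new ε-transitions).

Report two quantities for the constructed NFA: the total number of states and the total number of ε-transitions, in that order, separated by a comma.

By structural recursion:
Each of the 6 symbol leaves contributes 2 states and 0 ε-transitions.
  bb = 3 states, 0 ε-transitions
  bbab = 5 states, 0 ε-transitions
  bb | bbab = 10 states, 4 ε-transitions

10, 4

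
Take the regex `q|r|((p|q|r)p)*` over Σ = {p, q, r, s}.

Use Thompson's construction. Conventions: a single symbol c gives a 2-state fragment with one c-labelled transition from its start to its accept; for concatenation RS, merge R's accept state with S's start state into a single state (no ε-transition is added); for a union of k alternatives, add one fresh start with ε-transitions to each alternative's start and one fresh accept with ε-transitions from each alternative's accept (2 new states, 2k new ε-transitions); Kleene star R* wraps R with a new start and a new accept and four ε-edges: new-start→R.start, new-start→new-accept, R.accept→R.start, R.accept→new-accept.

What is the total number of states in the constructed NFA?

Bottom-up over the parse tree:
Each of the 6 symbol leaves contributes a 2-state fragment.
  p|q|r → 8 states
  (p|q|r)p → 9 states
  ((p|q|r)p)* → 11 states
  q|r|((p|q|r)p)* → 17 states

17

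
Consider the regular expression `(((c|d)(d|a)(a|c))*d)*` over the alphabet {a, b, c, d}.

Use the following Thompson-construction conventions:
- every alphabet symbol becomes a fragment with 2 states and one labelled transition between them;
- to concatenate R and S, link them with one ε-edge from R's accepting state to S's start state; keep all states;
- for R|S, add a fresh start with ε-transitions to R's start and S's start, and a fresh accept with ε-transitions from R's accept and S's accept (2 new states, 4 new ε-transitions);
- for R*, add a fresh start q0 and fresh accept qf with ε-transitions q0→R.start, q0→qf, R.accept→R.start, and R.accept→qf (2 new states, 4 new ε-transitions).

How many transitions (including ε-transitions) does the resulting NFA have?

By structural recursion:
Each of the 7 symbol leaves contributes 1 transition (1 symbol, 0 ε).
  c|d : 6 transitions (2 symbol, 4 ε)
  d|a : 6 transitions (2 symbol, 4 ε)
  a|c : 6 transitions (2 symbol, 4 ε)
  (c|d)(d|a)(a|c) : 20 transitions (6 symbol, 14 ε)
  ((c|d)(d|a)(a|c))* : 24 transitions (6 symbol, 18 ε)
  ((c|d)(d|a)(a|c))*d : 26 transitions (7 symbol, 19 ε)
  (((c|d)(d|a)(a|c))*d)* : 30 transitions (7 symbol, 23 ε)

30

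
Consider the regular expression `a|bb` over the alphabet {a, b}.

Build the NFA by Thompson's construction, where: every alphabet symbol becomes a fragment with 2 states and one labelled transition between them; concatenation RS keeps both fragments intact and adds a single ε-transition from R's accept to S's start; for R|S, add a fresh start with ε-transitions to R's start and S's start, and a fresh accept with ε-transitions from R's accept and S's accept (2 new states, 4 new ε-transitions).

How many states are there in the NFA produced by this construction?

8

Building bottom-up:
Each of the 3 symbol leaves contributes a 2-state fragment.
  bb : 4 states
  a|bb : 8 states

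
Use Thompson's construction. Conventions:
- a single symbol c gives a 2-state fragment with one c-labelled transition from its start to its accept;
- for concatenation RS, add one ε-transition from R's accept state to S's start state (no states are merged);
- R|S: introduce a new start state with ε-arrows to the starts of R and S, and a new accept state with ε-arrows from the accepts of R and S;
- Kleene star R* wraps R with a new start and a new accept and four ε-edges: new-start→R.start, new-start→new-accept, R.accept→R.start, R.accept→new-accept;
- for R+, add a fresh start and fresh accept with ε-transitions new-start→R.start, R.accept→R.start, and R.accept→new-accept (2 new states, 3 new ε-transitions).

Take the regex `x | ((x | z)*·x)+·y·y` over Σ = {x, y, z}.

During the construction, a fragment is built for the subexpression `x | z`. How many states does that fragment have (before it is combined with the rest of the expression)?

Fragment for `x | z`:
Each of the 2 symbol leaves contributes a 2-state fragment.
  x | z → 6 states

6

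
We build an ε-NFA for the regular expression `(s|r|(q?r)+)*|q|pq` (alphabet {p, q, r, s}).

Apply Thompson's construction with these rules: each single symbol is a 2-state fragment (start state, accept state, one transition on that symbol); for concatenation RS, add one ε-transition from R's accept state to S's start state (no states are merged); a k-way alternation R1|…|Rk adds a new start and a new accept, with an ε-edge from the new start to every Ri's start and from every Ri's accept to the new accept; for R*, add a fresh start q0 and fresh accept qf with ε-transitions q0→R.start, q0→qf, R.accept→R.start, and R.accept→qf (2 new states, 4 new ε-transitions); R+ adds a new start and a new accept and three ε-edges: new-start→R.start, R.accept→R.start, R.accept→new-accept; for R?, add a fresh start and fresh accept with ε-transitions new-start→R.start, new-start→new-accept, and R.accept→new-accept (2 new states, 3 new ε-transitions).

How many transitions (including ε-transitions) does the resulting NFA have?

Per subexpression:
Each of the 7 symbol leaves contributes 1 transition (1 symbol, 0 ε).
  q? — 4 transitions (1 symbol, 3 ε)
  q?r — 6 transitions (2 symbol, 4 ε)
  (q?r)+ — 9 transitions (2 symbol, 7 ε)
  s|r|(q?r)+ — 17 transitions (4 symbol, 13 ε)
  (s|r|(q?r)+)* — 21 transitions (4 symbol, 17 ε)
  pq — 3 transitions (2 symbol, 1 ε)
  (s|r|(q?r)+)*|q|pq — 31 transitions (7 symbol, 24 ε)

31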